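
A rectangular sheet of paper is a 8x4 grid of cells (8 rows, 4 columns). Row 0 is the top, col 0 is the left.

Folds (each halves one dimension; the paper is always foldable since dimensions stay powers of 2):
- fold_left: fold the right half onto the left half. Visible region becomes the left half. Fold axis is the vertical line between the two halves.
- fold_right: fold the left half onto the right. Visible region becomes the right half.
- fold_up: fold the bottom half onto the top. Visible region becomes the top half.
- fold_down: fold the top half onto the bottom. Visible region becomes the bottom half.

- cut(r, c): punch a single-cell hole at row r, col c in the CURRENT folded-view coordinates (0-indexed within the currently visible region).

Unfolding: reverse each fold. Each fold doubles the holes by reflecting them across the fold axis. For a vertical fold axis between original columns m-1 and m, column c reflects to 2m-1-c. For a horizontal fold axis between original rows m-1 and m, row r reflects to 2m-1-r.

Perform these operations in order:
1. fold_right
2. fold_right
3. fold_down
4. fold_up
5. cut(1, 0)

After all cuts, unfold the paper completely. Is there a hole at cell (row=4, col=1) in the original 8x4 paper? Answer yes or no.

Answer: no

Derivation:
Op 1 fold_right: fold axis v@2; visible region now rows[0,8) x cols[2,4) = 8x2
Op 2 fold_right: fold axis v@3; visible region now rows[0,8) x cols[3,4) = 8x1
Op 3 fold_down: fold axis h@4; visible region now rows[4,8) x cols[3,4) = 4x1
Op 4 fold_up: fold axis h@6; visible region now rows[4,6) x cols[3,4) = 2x1
Op 5 cut(1, 0): punch at orig (5,3); cuts so far [(5, 3)]; region rows[4,6) x cols[3,4) = 2x1
Unfold 1 (reflect across h@6): 2 holes -> [(5, 3), (6, 3)]
Unfold 2 (reflect across h@4): 4 holes -> [(1, 3), (2, 3), (5, 3), (6, 3)]
Unfold 3 (reflect across v@3): 8 holes -> [(1, 2), (1, 3), (2, 2), (2, 3), (5, 2), (5, 3), (6, 2), (6, 3)]
Unfold 4 (reflect across v@2): 16 holes -> [(1, 0), (1, 1), (1, 2), (1, 3), (2, 0), (2, 1), (2, 2), (2, 3), (5, 0), (5, 1), (5, 2), (5, 3), (6, 0), (6, 1), (6, 2), (6, 3)]
Holes: [(1, 0), (1, 1), (1, 2), (1, 3), (2, 0), (2, 1), (2, 2), (2, 3), (5, 0), (5, 1), (5, 2), (5, 3), (6, 0), (6, 1), (6, 2), (6, 3)]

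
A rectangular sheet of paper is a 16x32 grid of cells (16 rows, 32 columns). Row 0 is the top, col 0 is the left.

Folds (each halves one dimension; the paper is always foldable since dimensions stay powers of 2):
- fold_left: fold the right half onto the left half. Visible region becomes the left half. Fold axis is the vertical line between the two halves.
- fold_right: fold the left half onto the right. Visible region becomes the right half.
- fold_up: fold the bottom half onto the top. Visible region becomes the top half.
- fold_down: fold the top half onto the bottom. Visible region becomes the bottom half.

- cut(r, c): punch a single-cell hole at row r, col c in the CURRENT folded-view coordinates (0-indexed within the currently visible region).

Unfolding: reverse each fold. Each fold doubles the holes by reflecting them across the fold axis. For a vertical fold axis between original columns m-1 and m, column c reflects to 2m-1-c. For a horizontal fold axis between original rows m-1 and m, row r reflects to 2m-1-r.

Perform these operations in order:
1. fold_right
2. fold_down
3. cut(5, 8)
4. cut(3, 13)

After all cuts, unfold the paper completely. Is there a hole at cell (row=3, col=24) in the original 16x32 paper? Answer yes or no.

Answer: no

Derivation:
Op 1 fold_right: fold axis v@16; visible region now rows[0,16) x cols[16,32) = 16x16
Op 2 fold_down: fold axis h@8; visible region now rows[8,16) x cols[16,32) = 8x16
Op 3 cut(5, 8): punch at orig (13,24); cuts so far [(13, 24)]; region rows[8,16) x cols[16,32) = 8x16
Op 4 cut(3, 13): punch at orig (11,29); cuts so far [(11, 29), (13, 24)]; region rows[8,16) x cols[16,32) = 8x16
Unfold 1 (reflect across h@8): 4 holes -> [(2, 24), (4, 29), (11, 29), (13, 24)]
Unfold 2 (reflect across v@16): 8 holes -> [(2, 7), (2, 24), (4, 2), (4, 29), (11, 2), (11, 29), (13, 7), (13, 24)]
Holes: [(2, 7), (2, 24), (4, 2), (4, 29), (11, 2), (11, 29), (13, 7), (13, 24)]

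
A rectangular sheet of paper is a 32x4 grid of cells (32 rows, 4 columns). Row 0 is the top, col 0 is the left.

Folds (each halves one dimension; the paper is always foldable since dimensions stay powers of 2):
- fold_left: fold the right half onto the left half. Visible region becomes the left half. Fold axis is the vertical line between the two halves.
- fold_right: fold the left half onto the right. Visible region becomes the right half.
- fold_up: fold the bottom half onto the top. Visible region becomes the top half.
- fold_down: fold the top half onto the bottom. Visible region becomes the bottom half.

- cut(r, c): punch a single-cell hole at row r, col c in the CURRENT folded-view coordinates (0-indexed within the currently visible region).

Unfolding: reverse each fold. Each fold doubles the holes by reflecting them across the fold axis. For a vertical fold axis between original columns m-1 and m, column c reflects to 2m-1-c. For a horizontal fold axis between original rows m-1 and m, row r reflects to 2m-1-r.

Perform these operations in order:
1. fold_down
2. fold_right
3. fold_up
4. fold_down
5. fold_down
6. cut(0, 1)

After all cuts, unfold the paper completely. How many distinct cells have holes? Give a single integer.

Answer: 32

Derivation:
Op 1 fold_down: fold axis h@16; visible region now rows[16,32) x cols[0,4) = 16x4
Op 2 fold_right: fold axis v@2; visible region now rows[16,32) x cols[2,4) = 16x2
Op 3 fold_up: fold axis h@24; visible region now rows[16,24) x cols[2,4) = 8x2
Op 4 fold_down: fold axis h@20; visible region now rows[20,24) x cols[2,4) = 4x2
Op 5 fold_down: fold axis h@22; visible region now rows[22,24) x cols[2,4) = 2x2
Op 6 cut(0, 1): punch at orig (22,3); cuts so far [(22, 3)]; region rows[22,24) x cols[2,4) = 2x2
Unfold 1 (reflect across h@22): 2 holes -> [(21, 3), (22, 3)]
Unfold 2 (reflect across h@20): 4 holes -> [(17, 3), (18, 3), (21, 3), (22, 3)]
Unfold 3 (reflect across h@24): 8 holes -> [(17, 3), (18, 3), (21, 3), (22, 3), (25, 3), (26, 3), (29, 3), (30, 3)]
Unfold 4 (reflect across v@2): 16 holes -> [(17, 0), (17, 3), (18, 0), (18, 3), (21, 0), (21, 3), (22, 0), (22, 3), (25, 0), (25, 3), (26, 0), (26, 3), (29, 0), (29, 3), (30, 0), (30, 3)]
Unfold 5 (reflect across h@16): 32 holes -> [(1, 0), (1, 3), (2, 0), (2, 3), (5, 0), (5, 3), (6, 0), (6, 3), (9, 0), (9, 3), (10, 0), (10, 3), (13, 0), (13, 3), (14, 0), (14, 3), (17, 0), (17, 3), (18, 0), (18, 3), (21, 0), (21, 3), (22, 0), (22, 3), (25, 0), (25, 3), (26, 0), (26, 3), (29, 0), (29, 3), (30, 0), (30, 3)]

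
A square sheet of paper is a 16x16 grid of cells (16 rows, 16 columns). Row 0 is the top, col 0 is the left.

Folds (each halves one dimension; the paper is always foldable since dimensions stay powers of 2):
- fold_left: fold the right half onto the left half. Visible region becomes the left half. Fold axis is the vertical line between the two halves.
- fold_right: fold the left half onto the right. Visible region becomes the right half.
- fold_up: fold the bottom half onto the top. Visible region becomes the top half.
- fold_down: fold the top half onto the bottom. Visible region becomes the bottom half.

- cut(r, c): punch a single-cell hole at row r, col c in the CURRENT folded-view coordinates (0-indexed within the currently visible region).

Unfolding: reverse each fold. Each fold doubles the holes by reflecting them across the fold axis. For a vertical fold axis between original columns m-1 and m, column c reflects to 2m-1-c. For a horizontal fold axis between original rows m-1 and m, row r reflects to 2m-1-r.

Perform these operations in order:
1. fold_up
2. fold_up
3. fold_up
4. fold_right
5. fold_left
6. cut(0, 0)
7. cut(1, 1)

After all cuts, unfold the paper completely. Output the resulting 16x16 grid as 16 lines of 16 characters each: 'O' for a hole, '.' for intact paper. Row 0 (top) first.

Op 1 fold_up: fold axis h@8; visible region now rows[0,8) x cols[0,16) = 8x16
Op 2 fold_up: fold axis h@4; visible region now rows[0,4) x cols[0,16) = 4x16
Op 3 fold_up: fold axis h@2; visible region now rows[0,2) x cols[0,16) = 2x16
Op 4 fold_right: fold axis v@8; visible region now rows[0,2) x cols[8,16) = 2x8
Op 5 fold_left: fold axis v@12; visible region now rows[0,2) x cols[8,12) = 2x4
Op 6 cut(0, 0): punch at orig (0,8); cuts so far [(0, 8)]; region rows[0,2) x cols[8,12) = 2x4
Op 7 cut(1, 1): punch at orig (1,9); cuts so far [(0, 8), (1, 9)]; region rows[0,2) x cols[8,12) = 2x4
Unfold 1 (reflect across v@12): 4 holes -> [(0, 8), (0, 15), (1, 9), (1, 14)]
Unfold 2 (reflect across v@8): 8 holes -> [(0, 0), (0, 7), (0, 8), (0, 15), (1, 1), (1, 6), (1, 9), (1, 14)]
Unfold 3 (reflect across h@2): 16 holes -> [(0, 0), (0, 7), (0, 8), (0, 15), (1, 1), (1, 6), (1, 9), (1, 14), (2, 1), (2, 6), (2, 9), (2, 14), (3, 0), (3, 7), (3, 8), (3, 15)]
Unfold 4 (reflect across h@4): 32 holes -> [(0, 0), (0, 7), (0, 8), (0, 15), (1, 1), (1, 6), (1, 9), (1, 14), (2, 1), (2, 6), (2, 9), (2, 14), (3, 0), (3, 7), (3, 8), (3, 15), (4, 0), (4, 7), (4, 8), (4, 15), (5, 1), (5, 6), (5, 9), (5, 14), (6, 1), (6, 6), (6, 9), (6, 14), (7, 0), (7, 7), (7, 8), (7, 15)]
Unfold 5 (reflect across h@8): 64 holes -> [(0, 0), (0, 7), (0, 8), (0, 15), (1, 1), (1, 6), (1, 9), (1, 14), (2, 1), (2, 6), (2, 9), (2, 14), (3, 0), (3, 7), (3, 8), (3, 15), (4, 0), (4, 7), (4, 8), (4, 15), (5, 1), (5, 6), (5, 9), (5, 14), (6, 1), (6, 6), (6, 9), (6, 14), (7, 0), (7, 7), (7, 8), (7, 15), (8, 0), (8, 7), (8, 8), (8, 15), (9, 1), (9, 6), (9, 9), (9, 14), (10, 1), (10, 6), (10, 9), (10, 14), (11, 0), (11, 7), (11, 8), (11, 15), (12, 0), (12, 7), (12, 8), (12, 15), (13, 1), (13, 6), (13, 9), (13, 14), (14, 1), (14, 6), (14, 9), (14, 14), (15, 0), (15, 7), (15, 8), (15, 15)]

Answer: O......OO......O
.O....O..O....O.
.O....O..O....O.
O......OO......O
O......OO......O
.O....O..O....O.
.O....O..O....O.
O......OO......O
O......OO......O
.O....O..O....O.
.O....O..O....O.
O......OO......O
O......OO......O
.O....O..O....O.
.O....O..O....O.
O......OO......O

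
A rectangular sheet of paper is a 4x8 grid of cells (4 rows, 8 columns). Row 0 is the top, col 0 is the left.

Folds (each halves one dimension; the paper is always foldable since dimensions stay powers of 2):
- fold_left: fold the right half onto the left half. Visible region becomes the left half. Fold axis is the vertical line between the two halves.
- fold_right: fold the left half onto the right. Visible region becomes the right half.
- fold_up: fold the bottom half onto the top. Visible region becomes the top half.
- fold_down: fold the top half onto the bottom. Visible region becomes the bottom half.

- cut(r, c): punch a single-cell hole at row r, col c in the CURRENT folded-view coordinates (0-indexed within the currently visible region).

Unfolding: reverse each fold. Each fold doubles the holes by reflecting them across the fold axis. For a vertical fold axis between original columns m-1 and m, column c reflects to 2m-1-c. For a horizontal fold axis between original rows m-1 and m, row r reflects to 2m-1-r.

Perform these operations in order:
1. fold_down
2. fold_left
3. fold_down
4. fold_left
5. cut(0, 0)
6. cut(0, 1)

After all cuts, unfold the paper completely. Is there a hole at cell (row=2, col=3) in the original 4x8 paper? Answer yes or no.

Answer: yes

Derivation:
Op 1 fold_down: fold axis h@2; visible region now rows[2,4) x cols[0,8) = 2x8
Op 2 fold_left: fold axis v@4; visible region now rows[2,4) x cols[0,4) = 2x4
Op 3 fold_down: fold axis h@3; visible region now rows[3,4) x cols[0,4) = 1x4
Op 4 fold_left: fold axis v@2; visible region now rows[3,4) x cols[0,2) = 1x2
Op 5 cut(0, 0): punch at orig (3,0); cuts so far [(3, 0)]; region rows[3,4) x cols[0,2) = 1x2
Op 6 cut(0, 1): punch at orig (3,1); cuts so far [(3, 0), (3, 1)]; region rows[3,4) x cols[0,2) = 1x2
Unfold 1 (reflect across v@2): 4 holes -> [(3, 0), (3, 1), (3, 2), (3, 3)]
Unfold 2 (reflect across h@3): 8 holes -> [(2, 0), (2, 1), (2, 2), (2, 3), (3, 0), (3, 1), (3, 2), (3, 3)]
Unfold 3 (reflect across v@4): 16 holes -> [(2, 0), (2, 1), (2, 2), (2, 3), (2, 4), (2, 5), (2, 6), (2, 7), (3, 0), (3, 1), (3, 2), (3, 3), (3, 4), (3, 5), (3, 6), (3, 7)]
Unfold 4 (reflect across h@2): 32 holes -> [(0, 0), (0, 1), (0, 2), (0, 3), (0, 4), (0, 5), (0, 6), (0, 7), (1, 0), (1, 1), (1, 2), (1, 3), (1, 4), (1, 5), (1, 6), (1, 7), (2, 0), (2, 1), (2, 2), (2, 3), (2, 4), (2, 5), (2, 6), (2, 7), (3, 0), (3, 1), (3, 2), (3, 3), (3, 4), (3, 5), (3, 6), (3, 7)]
Holes: [(0, 0), (0, 1), (0, 2), (0, 3), (0, 4), (0, 5), (0, 6), (0, 7), (1, 0), (1, 1), (1, 2), (1, 3), (1, 4), (1, 5), (1, 6), (1, 7), (2, 0), (2, 1), (2, 2), (2, 3), (2, 4), (2, 5), (2, 6), (2, 7), (3, 0), (3, 1), (3, 2), (3, 3), (3, 4), (3, 5), (3, 6), (3, 7)]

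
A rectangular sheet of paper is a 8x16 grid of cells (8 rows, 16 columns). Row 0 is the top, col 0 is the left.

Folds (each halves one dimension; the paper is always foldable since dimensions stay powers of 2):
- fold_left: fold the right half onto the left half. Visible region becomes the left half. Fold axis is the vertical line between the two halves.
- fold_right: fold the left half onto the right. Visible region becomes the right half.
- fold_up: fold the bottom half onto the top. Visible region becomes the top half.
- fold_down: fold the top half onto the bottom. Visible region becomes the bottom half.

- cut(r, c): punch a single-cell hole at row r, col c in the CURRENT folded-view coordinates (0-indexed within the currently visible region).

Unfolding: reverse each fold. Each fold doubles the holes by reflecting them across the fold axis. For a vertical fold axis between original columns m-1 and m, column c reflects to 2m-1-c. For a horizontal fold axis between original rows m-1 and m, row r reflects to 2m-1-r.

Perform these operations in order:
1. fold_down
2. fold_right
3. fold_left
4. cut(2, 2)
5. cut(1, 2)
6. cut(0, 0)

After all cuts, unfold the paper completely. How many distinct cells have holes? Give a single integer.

Op 1 fold_down: fold axis h@4; visible region now rows[4,8) x cols[0,16) = 4x16
Op 2 fold_right: fold axis v@8; visible region now rows[4,8) x cols[8,16) = 4x8
Op 3 fold_left: fold axis v@12; visible region now rows[4,8) x cols[8,12) = 4x4
Op 4 cut(2, 2): punch at orig (6,10); cuts so far [(6, 10)]; region rows[4,8) x cols[8,12) = 4x4
Op 5 cut(1, 2): punch at orig (5,10); cuts so far [(5, 10), (6, 10)]; region rows[4,8) x cols[8,12) = 4x4
Op 6 cut(0, 0): punch at orig (4,8); cuts so far [(4, 8), (5, 10), (6, 10)]; region rows[4,8) x cols[8,12) = 4x4
Unfold 1 (reflect across v@12): 6 holes -> [(4, 8), (4, 15), (5, 10), (5, 13), (6, 10), (6, 13)]
Unfold 2 (reflect across v@8): 12 holes -> [(4, 0), (4, 7), (4, 8), (4, 15), (5, 2), (5, 5), (5, 10), (5, 13), (6, 2), (6, 5), (6, 10), (6, 13)]
Unfold 3 (reflect across h@4): 24 holes -> [(1, 2), (1, 5), (1, 10), (1, 13), (2, 2), (2, 5), (2, 10), (2, 13), (3, 0), (3, 7), (3, 8), (3, 15), (4, 0), (4, 7), (4, 8), (4, 15), (5, 2), (5, 5), (5, 10), (5, 13), (6, 2), (6, 5), (6, 10), (6, 13)]

Answer: 24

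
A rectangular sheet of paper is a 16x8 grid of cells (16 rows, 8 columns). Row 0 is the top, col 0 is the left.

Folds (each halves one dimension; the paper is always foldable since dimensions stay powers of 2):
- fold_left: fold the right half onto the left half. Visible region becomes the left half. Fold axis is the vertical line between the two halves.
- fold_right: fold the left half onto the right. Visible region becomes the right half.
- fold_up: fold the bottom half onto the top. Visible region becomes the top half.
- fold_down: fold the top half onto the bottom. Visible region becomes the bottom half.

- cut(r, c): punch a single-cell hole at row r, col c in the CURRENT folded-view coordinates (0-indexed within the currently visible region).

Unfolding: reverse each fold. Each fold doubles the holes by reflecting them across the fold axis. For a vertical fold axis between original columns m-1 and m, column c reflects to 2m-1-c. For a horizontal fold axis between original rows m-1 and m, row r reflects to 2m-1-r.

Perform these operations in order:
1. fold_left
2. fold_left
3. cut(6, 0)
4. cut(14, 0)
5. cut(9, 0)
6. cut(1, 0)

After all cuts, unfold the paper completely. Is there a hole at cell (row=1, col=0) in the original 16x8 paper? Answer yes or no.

Op 1 fold_left: fold axis v@4; visible region now rows[0,16) x cols[0,4) = 16x4
Op 2 fold_left: fold axis v@2; visible region now rows[0,16) x cols[0,2) = 16x2
Op 3 cut(6, 0): punch at orig (6,0); cuts so far [(6, 0)]; region rows[0,16) x cols[0,2) = 16x2
Op 4 cut(14, 0): punch at orig (14,0); cuts so far [(6, 0), (14, 0)]; region rows[0,16) x cols[0,2) = 16x2
Op 5 cut(9, 0): punch at orig (9,0); cuts so far [(6, 0), (9, 0), (14, 0)]; region rows[0,16) x cols[0,2) = 16x2
Op 6 cut(1, 0): punch at orig (1,0); cuts so far [(1, 0), (6, 0), (9, 0), (14, 0)]; region rows[0,16) x cols[0,2) = 16x2
Unfold 1 (reflect across v@2): 8 holes -> [(1, 0), (1, 3), (6, 0), (6, 3), (9, 0), (9, 3), (14, 0), (14, 3)]
Unfold 2 (reflect across v@4): 16 holes -> [(1, 0), (1, 3), (1, 4), (1, 7), (6, 0), (6, 3), (6, 4), (6, 7), (9, 0), (9, 3), (9, 4), (9, 7), (14, 0), (14, 3), (14, 4), (14, 7)]
Holes: [(1, 0), (1, 3), (1, 4), (1, 7), (6, 0), (6, 3), (6, 4), (6, 7), (9, 0), (9, 3), (9, 4), (9, 7), (14, 0), (14, 3), (14, 4), (14, 7)]

Answer: yes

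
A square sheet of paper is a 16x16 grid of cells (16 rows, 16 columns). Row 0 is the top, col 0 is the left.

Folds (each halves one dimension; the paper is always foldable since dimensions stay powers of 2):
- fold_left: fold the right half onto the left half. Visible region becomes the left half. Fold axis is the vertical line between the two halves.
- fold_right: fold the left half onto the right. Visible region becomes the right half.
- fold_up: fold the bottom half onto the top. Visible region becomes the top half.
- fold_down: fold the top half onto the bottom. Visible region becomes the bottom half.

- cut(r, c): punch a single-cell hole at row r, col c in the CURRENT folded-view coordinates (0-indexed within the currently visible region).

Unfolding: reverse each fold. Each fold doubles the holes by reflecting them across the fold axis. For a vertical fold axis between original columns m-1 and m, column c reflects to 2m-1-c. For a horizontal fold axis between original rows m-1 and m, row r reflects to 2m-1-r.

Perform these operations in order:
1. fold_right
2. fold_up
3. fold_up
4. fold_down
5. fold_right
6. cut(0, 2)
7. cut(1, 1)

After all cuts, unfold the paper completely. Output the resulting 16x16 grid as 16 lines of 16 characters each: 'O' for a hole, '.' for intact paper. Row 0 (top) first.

Answer: ..O..O....O..O..
.O....O..O....O.
.O....O..O....O.
..O..O....O..O..
..O..O....O..O..
.O....O..O....O.
.O....O..O....O.
..O..O....O..O..
..O..O....O..O..
.O....O..O....O.
.O....O..O....O.
..O..O....O..O..
..O..O....O..O..
.O....O..O....O.
.O....O..O....O.
..O..O....O..O..

Derivation:
Op 1 fold_right: fold axis v@8; visible region now rows[0,16) x cols[8,16) = 16x8
Op 2 fold_up: fold axis h@8; visible region now rows[0,8) x cols[8,16) = 8x8
Op 3 fold_up: fold axis h@4; visible region now rows[0,4) x cols[8,16) = 4x8
Op 4 fold_down: fold axis h@2; visible region now rows[2,4) x cols[8,16) = 2x8
Op 5 fold_right: fold axis v@12; visible region now rows[2,4) x cols[12,16) = 2x4
Op 6 cut(0, 2): punch at orig (2,14); cuts so far [(2, 14)]; region rows[2,4) x cols[12,16) = 2x4
Op 7 cut(1, 1): punch at orig (3,13); cuts so far [(2, 14), (3, 13)]; region rows[2,4) x cols[12,16) = 2x4
Unfold 1 (reflect across v@12): 4 holes -> [(2, 9), (2, 14), (3, 10), (3, 13)]
Unfold 2 (reflect across h@2): 8 holes -> [(0, 10), (0, 13), (1, 9), (1, 14), (2, 9), (2, 14), (3, 10), (3, 13)]
Unfold 3 (reflect across h@4): 16 holes -> [(0, 10), (0, 13), (1, 9), (1, 14), (2, 9), (2, 14), (3, 10), (3, 13), (4, 10), (4, 13), (5, 9), (5, 14), (6, 9), (6, 14), (7, 10), (7, 13)]
Unfold 4 (reflect across h@8): 32 holes -> [(0, 10), (0, 13), (1, 9), (1, 14), (2, 9), (2, 14), (3, 10), (3, 13), (4, 10), (4, 13), (5, 9), (5, 14), (6, 9), (6, 14), (7, 10), (7, 13), (8, 10), (8, 13), (9, 9), (9, 14), (10, 9), (10, 14), (11, 10), (11, 13), (12, 10), (12, 13), (13, 9), (13, 14), (14, 9), (14, 14), (15, 10), (15, 13)]
Unfold 5 (reflect across v@8): 64 holes -> [(0, 2), (0, 5), (0, 10), (0, 13), (1, 1), (1, 6), (1, 9), (1, 14), (2, 1), (2, 6), (2, 9), (2, 14), (3, 2), (3, 5), (3, 10), (3, 13), (4, 2), (4, 5), (4, 10), (4, 13), (5, 1), (5, 6), (5, 9), (5, 14), (6, 1), (6, 6), (6, 9), (6, 14), (7, 2), (7, 5), (7, 10), (7, 13), (8, 2), (8, 5), (8, 10), (8, 13), (9, 1), (9, 6), (9, 9), (9, 14), (10, 1), (10, 6), (10, 9), (10, 14), (11, 2), (11, 5), (11, 10), (11, 13), (12, 2), (12, 5), (12, 10), (12, 13), (13, 1), (13, 6), (13, 9), (13, 14), (14, 1), (14, 6), (14, 9), (14, 14), (15, 2), (15, 5), (15, 10), (15, 13)]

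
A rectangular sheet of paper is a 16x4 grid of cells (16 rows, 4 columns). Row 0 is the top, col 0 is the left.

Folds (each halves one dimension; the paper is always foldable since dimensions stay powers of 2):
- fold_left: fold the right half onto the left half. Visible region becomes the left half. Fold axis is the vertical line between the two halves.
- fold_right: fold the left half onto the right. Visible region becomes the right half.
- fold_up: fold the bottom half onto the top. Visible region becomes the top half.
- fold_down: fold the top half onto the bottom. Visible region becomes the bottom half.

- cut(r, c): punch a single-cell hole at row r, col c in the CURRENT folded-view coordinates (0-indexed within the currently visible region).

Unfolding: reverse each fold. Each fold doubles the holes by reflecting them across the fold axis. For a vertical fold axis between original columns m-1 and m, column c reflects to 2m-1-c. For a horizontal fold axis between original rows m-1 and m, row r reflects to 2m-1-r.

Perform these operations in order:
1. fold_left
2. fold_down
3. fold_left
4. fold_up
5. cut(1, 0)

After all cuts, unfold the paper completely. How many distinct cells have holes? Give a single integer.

Op 1 fold_left: fold axis v@2; visible region now rows[0,16) x cols[0,2) = 16x2
Op 2 fold_down: fold axis h@8; visible region now rows[8,16) x cols[0,2) = 8x2
Op 3 fold_left: fold axis v@1; visible region now rows[8,16) x cols[0,1) = 8x1
Op 4 fold_up: fold axis h@12; visible region now rows[8,12) x cols[0,1) = 4x1
Op 5 cut(1, 0): punch at orig (9,0); cuts so far [(9, 0)]; region rows[8,12) x cols[0,1) = 4x1
Unfold 1 (reflect across h@12): 2 holes -> [(9, 0), (14, 0)]
Unfold 2 (reflect across v@1): 4 holes -> [(9, 0), (9, 1), (14, 0), (14, 1)]
Unfold 3 (reflect across h@8): 8 holes -> [(1, 0), (1, 1), (6, 0), (6, 1), (9, 0), (9, 1), (14, 0), (14, 1)]
Unfold 4 (reflect across v@2): 16 holes -> [(1, 0), (1, 1), (1, 2), (1, 3), (6, 0), (6, 1), (6, 2), (6, 3), (9, 0), (9, 1), (9, 2), (9, 3), (14, 0), (14, 1), (14, 2), (14, 3)]

Answer: 16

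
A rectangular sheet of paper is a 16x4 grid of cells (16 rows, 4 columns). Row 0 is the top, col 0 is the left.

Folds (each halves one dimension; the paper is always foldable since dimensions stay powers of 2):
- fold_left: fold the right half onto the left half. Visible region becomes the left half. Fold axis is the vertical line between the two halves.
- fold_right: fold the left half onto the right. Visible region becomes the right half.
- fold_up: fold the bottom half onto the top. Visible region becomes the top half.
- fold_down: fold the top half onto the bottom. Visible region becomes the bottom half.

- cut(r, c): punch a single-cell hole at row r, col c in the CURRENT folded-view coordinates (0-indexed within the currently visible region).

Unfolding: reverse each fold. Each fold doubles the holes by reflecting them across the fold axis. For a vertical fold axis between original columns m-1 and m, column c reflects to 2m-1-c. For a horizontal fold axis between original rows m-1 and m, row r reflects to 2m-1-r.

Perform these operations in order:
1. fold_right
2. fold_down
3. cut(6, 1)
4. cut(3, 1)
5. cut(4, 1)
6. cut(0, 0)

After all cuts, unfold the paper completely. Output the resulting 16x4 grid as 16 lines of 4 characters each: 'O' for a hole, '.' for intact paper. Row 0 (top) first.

Op 1 fold_right: fold axis v@2; visible region now rows[0,16) x cols[2,4) = 16x2
Op 2 fold_down: fold axis h@8; visible region now rows[8,16) x cols[2,4) = 8x2
Op 3 cut(6, 1): punch at orig (14,3); cuts so far [(14, 3)]; region rows[8,16) x cols[2,4) = 8x2
Op 4 cut(3, 1): punch at orig (11,3); cuts so far [(11, 3), (14, 3)]; region rows[8,16) x cols[2,4) = 8x2
Op 5 cut(4, 1): punch at orig (12,3); cuts so far [(11, 3), (12, 3), (14, 3)]; region rows[8,16) x cols[2,4) = 8x2
Op 6 cut(0, 0): punch at orig (8,2); cuts so far [(8, 2), (11, 3), (12, 3), (14, 3)]; region rows[8,16) x cols[2,4) = 8x2
Unfold 1 (reflect across h@8): 8 holes -> [(1, 3), (3, 3), (4, 3), (7, 2), (8, 2), (11, 3), (12, 3), (14, 3)]
Unfold 2 (reflect across v@2): 16 holes -> [(1, 0), (1, 3), (3, 0), (3, 3), (4, 0), (4, 3), (7, 1), (7, 2), (8, 1), (8, 2), (11, 0), (11, 3), (12, 0), (12, 3), (14, 0), (14, 3)]

Answer: ....
O..O
....
O..O
O..O
....
....
.OO.
.OO.
....
....
O..O
O..O
....
O..O
....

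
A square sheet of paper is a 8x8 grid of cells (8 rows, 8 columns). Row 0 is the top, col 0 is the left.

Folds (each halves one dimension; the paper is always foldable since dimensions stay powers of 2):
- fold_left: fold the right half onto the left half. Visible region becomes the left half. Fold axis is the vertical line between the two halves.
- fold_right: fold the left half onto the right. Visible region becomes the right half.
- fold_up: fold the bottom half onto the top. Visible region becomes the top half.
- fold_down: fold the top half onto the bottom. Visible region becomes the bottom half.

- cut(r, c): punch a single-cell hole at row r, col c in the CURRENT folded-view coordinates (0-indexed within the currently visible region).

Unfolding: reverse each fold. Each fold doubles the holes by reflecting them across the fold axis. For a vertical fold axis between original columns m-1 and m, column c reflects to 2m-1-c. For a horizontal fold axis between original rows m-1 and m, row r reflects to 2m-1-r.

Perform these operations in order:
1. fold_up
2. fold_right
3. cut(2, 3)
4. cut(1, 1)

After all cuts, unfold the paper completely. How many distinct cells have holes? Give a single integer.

Answer: 8

Derivation:
Op 1 fold_up: fold axis h@4; visible region now rows[0,4) x cols[0,8) = 4x8
Op 2 fold_right: fold axis v@4; visible region now rows[0,4) x cols[4,8) = 4x4
Op 3 cut(2, 3): punch at orig (2,7); cuts so far [(2, 7)]; region rows[0,4) x cols[4,8) = 4x4
Op 4 cut(1, 1): punch at orig (1,5); cuts so far [(1, 5), (2, 7)]; region rows[0,4) x cols[4,8) = 4x4
Unfold 1 (reflect across v@4): 4 holes -> [(1, 2), (1, 5), (2, 0), (2, 7)]
Unfold 2 (reflect across h@4): 8 holes -> [(1, 2), (1, 5), (2, 0), (2, 7), (5, 0), (5, 7), (6, 2), (6, 5)]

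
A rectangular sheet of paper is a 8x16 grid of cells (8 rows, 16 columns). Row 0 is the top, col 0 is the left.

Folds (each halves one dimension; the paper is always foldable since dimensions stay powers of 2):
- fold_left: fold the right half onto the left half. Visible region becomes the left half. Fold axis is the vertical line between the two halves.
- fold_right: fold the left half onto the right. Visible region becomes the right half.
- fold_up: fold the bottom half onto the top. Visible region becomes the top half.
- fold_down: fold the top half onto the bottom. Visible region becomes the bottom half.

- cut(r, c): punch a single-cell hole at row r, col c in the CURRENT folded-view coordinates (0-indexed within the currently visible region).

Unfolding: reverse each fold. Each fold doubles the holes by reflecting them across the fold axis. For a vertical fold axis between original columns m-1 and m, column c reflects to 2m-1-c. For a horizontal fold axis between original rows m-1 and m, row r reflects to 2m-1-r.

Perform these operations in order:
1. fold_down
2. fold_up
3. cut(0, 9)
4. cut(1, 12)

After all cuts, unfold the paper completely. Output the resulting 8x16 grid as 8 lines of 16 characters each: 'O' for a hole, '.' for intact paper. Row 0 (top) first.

Op 1 fold_down: fold axis h@4; visible region now rows[4,8) x cols[0,16) = 4x16
Op 2 fold_up: fold axis h@6; visible region now rows[4,6) x cols[0,16) = 2x16
Op 3 cut(0, 9): punch at orig (4,9); cuts so far [(4, 9)]; region rows[4,6) x cols[0,16) = 2x16
Op 4 cut(1, 12): punch at orig (5,12); cuts so far [(4, 9), (5, 12)]; region rows[4,6) x cols[0,16) = 2x16
Unfold 1 (reflect across h@6): 4 holes -> [(4, 9), (5, 12), (6, 12), (7, 9)]
Unfold 2 (reflect across h@4): 8 holes -> [(0, 9), (1, 12), (2, 12), (3, 9), (4, 9), (5, 12), (6, 12), (7, 9)]

Answer: .........O......
............O...
............O...
.........O......
.........O......
............O...
............O...
.........O......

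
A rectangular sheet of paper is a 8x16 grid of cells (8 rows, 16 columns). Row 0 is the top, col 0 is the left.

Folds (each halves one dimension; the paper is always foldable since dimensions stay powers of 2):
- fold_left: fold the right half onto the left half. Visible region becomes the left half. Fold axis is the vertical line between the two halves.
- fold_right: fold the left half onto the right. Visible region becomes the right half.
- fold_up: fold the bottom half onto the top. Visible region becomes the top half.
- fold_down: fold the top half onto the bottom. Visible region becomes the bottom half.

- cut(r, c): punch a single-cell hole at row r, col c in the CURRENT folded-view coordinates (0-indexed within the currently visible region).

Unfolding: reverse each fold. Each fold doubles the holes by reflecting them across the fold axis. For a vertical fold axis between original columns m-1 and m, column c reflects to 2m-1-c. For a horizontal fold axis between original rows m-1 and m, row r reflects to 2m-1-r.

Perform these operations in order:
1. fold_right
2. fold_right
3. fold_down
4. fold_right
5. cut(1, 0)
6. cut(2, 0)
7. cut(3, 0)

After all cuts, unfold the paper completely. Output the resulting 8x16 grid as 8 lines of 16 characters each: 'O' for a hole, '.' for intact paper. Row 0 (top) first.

Op 1 fold_right: fold axis v@8; visible region now rows[0,8) x cols[8,16) = 8x8
Op 2 fold_right: fold axis v@12; visible region now rows[0,8) x cols[12,16) = 8x4
Op 3 fold_down: fold axis h@4; visible region now rows[4,8) x cols[12,16) = 4x4
Op 4 fold_right: fold axis v@14; visible region now rows[4,8) x cols[14,16) = 4x2
Op 5 cut(1, 0): punch at orig (5,14); cuts so far [(5, 14)]; region rows[4,8) x cols[14,16) = 4x2
Op 6 cut(2, 0): punch at orig (6,14); cuts so far [(5, 14), (6, 14)]; region rows[4,8) x cols[14,16) = 4x2
Op 7 cut(3, 0): punch at orig (7,14); cuts so far [(5, 14), (6, 14), (7, 14)]; region rows[4,8) x cols[14,16) = 4x2
Unfold 1 (reflect across v@14): 6 holes -> [(5, 13), (5, 14), (6, 13), (6, 14), (7, 13), (7, 14)]
Unfold 2 (reflect across h@4): 12 holes -> [(0, 13), (0, 14), (1, 13), (1, 14), (2, 13), (2, 14), (5, 13), (5, 14), (6, 13), (6, 14), (7, 13), (7, 14)]
Unfold 3 (reflect across v@12): 24 holes -> [(0, 9), (0, 10), (0, 13), (0, 14), (1, 9), (1, 10), (1, 13), (1, 14), (2, 9), (2, 10), (2, 13), (2, 14), (5, 9), (5, 10), (5, 13), (5, 14), (6, 9), (6, 10), (6, 13), (6, 14), (7, 9), (7, 10), (7, 13), (7, 14)]
Unfold 4 (reflect across v@8): 48 holes -> [(0, 1), (0, 2), (0, 5), (0, 6), (0, 9), (0, 10), (0, 13), (0, 14), (1, 1), (1, 2), (1, 5), (1, 6), (1, 9), (1, 10), (1, 13), (1, 14), (2, 1), (2, 2), (2, 5), (2, 6), (2, 9), (2, 10), (2, 13), (2, 14), (5, 1), (5, 2), (5, 5), (5, 6), (5, 9), (5, 10), (5, 13), (5, 14), (6, 1), (6, 2), (6, 5), (6, 6), (6, 9), (6, 10), (6, 13), (6, 14), (7, 1), (7, 2), (7, 5), (7, 6), (7, 9), (7, 10), (7, 13), (7, 14)]

Answer: .OO..OO..OO..OO.
.OO..OO..OO..OO.
.OO..OO..OO..OO.
................
................
.OO..OO..OO..OO.
.OO..OO..OO..OO.
.OO..OO..OO..OO.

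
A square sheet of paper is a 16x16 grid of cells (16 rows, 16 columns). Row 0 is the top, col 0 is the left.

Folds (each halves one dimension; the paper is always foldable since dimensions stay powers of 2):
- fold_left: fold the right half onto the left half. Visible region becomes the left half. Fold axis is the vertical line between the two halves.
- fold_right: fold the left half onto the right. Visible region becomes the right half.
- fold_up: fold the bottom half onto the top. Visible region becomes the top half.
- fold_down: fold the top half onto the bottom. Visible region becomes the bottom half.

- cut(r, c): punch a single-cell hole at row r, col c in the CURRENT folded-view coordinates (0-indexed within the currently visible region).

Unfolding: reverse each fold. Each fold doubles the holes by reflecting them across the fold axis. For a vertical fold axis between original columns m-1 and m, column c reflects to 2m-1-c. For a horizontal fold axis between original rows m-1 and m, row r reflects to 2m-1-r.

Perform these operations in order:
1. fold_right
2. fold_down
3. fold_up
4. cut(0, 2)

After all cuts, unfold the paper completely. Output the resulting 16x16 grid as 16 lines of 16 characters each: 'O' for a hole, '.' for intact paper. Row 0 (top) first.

Op 1 fold_right: fold axis v@8; visible region now rows[0,16) x cols[8,16) = 16x8
Op 2 fold_down: fold axis h@8; visible region now rows[8,16) x cols[8,16) = 8x8
Op 3 fold_up: fold axis h@12; visible region now rows[8,12) x cols[8,16) = 4x8
Op 4 cut(0, 2): punch at orig (8,10); cuts so far [(8, 10)]; region rows[8,12) x cols[8,16) = 4x8
Unfold 1 (reflect across h@12): 2 holes -> [(8, 10), (15, 10)]
Unfold 2 (reflect across h@8): 4 holes -> [(0, 10), (7, 10), (8, 10), (15, 10)]
Unfold 3 (reflect across v@8): 8 holes -> [(0, 5), (0, 10), (7, 5), (7, 10), (8, 5), (8, 10), (15, 5), (15, 10)]

Answer: .....O....O.....
................
................
................
................
................
................
.....O....O.....
.....O....O.....
................
................
................
................
................
................
.....O....O.....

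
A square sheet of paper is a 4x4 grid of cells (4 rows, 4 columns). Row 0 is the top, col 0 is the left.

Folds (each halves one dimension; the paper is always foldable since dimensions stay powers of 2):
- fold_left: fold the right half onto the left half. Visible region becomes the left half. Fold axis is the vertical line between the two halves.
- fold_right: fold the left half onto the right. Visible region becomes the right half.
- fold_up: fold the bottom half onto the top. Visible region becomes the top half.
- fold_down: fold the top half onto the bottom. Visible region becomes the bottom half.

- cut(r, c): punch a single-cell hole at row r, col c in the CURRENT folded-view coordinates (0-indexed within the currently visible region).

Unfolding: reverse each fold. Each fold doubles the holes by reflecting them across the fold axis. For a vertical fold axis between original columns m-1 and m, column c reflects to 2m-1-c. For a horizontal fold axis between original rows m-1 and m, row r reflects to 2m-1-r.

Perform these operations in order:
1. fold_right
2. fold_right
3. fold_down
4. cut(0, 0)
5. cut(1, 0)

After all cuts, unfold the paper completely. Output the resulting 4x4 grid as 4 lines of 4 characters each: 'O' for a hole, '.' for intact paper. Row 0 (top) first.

Answer: OOOO
OOOO
OOOO
OOOO

Derivation:
Op 1 fold_right: fold axis v@2; visible region now rows[0,4) x cols[2,4) = 4x2
Op 2 fold_right: fold axis v@3; visible region now rows[0,4) x cols[3,4) = 4x1
Op 3 fold_down: fold axis h@2; visible region now rows[2,4) x cols[3,4) = 2x1
Op 4 cut(0, 0): punch at orig (2,3); cuts so far [(2, 3)]; region rows[2,4) x cols[3,4) = 2x1
Op 5 cut(1, 0): punch at orig (3,3); cuts so far [(2, 3), (3, 3)]; region rows[2,4) x cols[3,4) = 2x1
Unfold 1 (reflect across h@2): 4 holes -> [(0, 3), (1, 3), (2, 3), (3, 3)]
Unfold 2 (reflect across v@3): 8 holes -> [(0, 2), (0, 3), (1, 2), (1, 3), (2, 2), (2, 3), (3, 2), (3, 3)]
Unfold 3 (reflect across v@2): 16 holes -> [(0, 0), (0, 1), (0, 2), (0, 3), (1, 0), (1, 1), (1, 2), (1, 3), (2, 0), (2, 1), (2, 2), (2, 3), (3, 0), (3, 1), (3, 2), (3, 3)]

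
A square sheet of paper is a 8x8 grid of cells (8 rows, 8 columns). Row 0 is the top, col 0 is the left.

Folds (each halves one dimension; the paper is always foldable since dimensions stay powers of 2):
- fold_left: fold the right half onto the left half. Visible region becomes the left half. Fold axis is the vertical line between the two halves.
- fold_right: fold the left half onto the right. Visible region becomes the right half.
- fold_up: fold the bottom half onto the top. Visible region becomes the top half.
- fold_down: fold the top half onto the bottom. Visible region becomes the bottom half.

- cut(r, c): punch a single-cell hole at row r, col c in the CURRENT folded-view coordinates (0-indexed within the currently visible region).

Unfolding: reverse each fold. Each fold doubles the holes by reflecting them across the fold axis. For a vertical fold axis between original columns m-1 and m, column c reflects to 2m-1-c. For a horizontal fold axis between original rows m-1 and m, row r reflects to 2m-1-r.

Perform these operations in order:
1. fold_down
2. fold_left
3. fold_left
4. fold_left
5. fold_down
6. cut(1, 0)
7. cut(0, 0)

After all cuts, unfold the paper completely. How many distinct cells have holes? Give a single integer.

Op 1 fold_down: fold axis h@4; visible region now rows[4,8) x cols[0,8) = 4x8
Op 2 fold_left: fold axis v@4; visible region now rows[4,8) x cols[0,4) = 4x4
Op 3 fold_left: fold axis v@2; visible region now rows[4,8) x cols[0,2) = 4x2
Op 4 fold_left: fold axis v@1; visible region now rows[4,8) x cols[0,1) = 4x1
Op 5 fold_down: fold axis h@6; visible region now rows[6,8) x cols[0,1) = 2x1
Op 6 cut(1, 0): punch at orig (7,0); cuts so far [(7, 0)]; region rows[6,8) x cols[0,1) = 2x1
Op 7 cut(0, 0): punch at orig (6,0); cuts so far [(6, 0), (7, 0)]; region rows[6,8) x cols[0,1) = 2x1
Unfold 1 (reflect across h@6): 4 holes -> [(4, 0), (5, 0), (6, 0), (7, 0)]
Unfold 2 (reflect across v@1): 8 holes -> [(4, 0), (4, 1), (5, 0), (5, 1), (6, 0), (6, 1), (7, 0), (7, 1)]
Unfold 3 (reflect across v@2): 16 holes -> [(4, 0), (4, 1), (4, 2), (4, 3), (5, 0), (5, 1), (5, 2), (5, 3), (6, 0), (6, 1), (6, 2), (6, 3), (7, 0), (7, 1), (7, 2), (7, 3)]
Unfold 4 (reflect across v@4): 32 holes -> [(4, 0), (4, 1), (4, 2), (4, 3), (4, 4), (4, 5), (4, 6), (4, 7), (5, 0), (5, 1), (5, 2), (5, 3), (5, 4), (5, 5), (5, 6), (5, 7), (6, 0), (6, 1), (6, 2), (6, 3), (6, 4), (6, 5), (6, 6), (6, 7), (7, 0), (7, 1), (7, 2), (7, 3), (7, 4), (7, 5), (7, 6), (7, 7)]
Unfold 5 (reflect across h@4): 64 holes -> [(0, 0), (0, 1), (0, 2), (0, 3), (0, 4), (0, 5), (0, 6), (0, 7), (1, 0), (1, 1), (1, 2), (1, 3), (1, 4), (1, 5), (1, 6), (1, 7), (2, 0), (2, 1), (2, 2), (2, 3), (2, 4), (2, 5), (2, 6), (2, 7), (3, 0), (3, 1), (3, 2), (3, 3), (3, 4), (3, 5), (3, 6), (3, 7), (4, 0), (4, 1), (4, 2), (4, 3), (4, 4), (4, 5), (4, 6), (4, 7), (5, 0), (5, 1), (5, 2), (5, 3), (5, 4), (5, 5), (5, 6), (5, 7), (6, 0), (6, 1), (6, 2), (6, 3), (6, 4), (6, 5), (6, 6), (6, 7), (7, 0), (7, 1), (7, 2), (7, 3), (7, 4), (7, 5), (7, 6), (7, 7)]

Answer: 64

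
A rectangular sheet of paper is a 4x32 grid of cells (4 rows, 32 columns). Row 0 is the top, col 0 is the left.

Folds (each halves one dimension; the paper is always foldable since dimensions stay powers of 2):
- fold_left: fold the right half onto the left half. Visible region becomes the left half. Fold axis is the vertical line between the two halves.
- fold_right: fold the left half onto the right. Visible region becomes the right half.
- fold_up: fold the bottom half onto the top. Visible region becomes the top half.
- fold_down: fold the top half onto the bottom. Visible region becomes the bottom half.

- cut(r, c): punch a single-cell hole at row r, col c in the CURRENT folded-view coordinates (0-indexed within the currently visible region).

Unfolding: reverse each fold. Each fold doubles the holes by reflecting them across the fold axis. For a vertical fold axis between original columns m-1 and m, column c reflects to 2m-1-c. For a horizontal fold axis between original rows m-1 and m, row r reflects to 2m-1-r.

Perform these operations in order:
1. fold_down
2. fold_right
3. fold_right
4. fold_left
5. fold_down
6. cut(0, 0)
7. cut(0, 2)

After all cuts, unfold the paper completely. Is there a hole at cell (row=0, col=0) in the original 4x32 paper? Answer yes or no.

Answer: yes

Derivation:
Op 1 fold_down: fold axis h@2; visible region now rows[2,4) x cols[0,32) = 2x32
Op 2 fold_right: fold axis v@16; visible region now rows[2,4) x cols[16,32) = 2x16
Op 3 fold_right: fold axis v@24; visible region now rows[2,4) x cols[24,32) = 2x8
Op 4 fold_left: fold axis v@28; visible region now rows[2,4) x cols[24,28) = 2x4
Op 5 fold_down: fold axis h@3; visible region now rows[3,4) x cols[24,28) = 1x4
Op 6 cut(0, 0): punch at orig (3,24); cuts so far [(3, 24)]; region rows[3,4) x cols[24,28) = 1x4
Op 7 cut(0, 2): punch at orig (3,26); cuts so far [(3, 24), (3, 26)]; region rows[3,4) x cols[24,28) = 1x4
Unfold 1 (reflect across h@3): 4 holes -> [(2, 24), (2, 26), (3, 24), (3, 26)]
Unfold 2 (reflect across v@28): 8 holes -> [(2, 24), (2, 26), (2, 29), (2, 31), (3, 24), (3, 26), (3, 29), (3, 31)]
Unfold 3 (reflect across v@24): 16 holes -> [(2, 16), (2, 18), (2, 21), (2, 23), (2, 24), (2, 26), (2, 29), (2, 31), (3, 16), (3, 18), (3, 21), (3, 23), (3, 24), (3, 26), (3, 29), (3, 31)]
Unfold 4 (reflect across v@16): 32 holes -> [(2, 0), (2, 2), (2, 5), (2, 7), (2, 8), (2, 10), (2, 13), (2, 15), (2, 16), (2, 18), (2, 21), (2, 23), (2, 24), (2, 26), (2, 29), (2, 31), (3, 0), (3, 2), (3, 5), (3, 7), (3, 8), (3, 10), (3, 13), (3, 15), (3, 16), (3, 18), (3, 21), (3, 23), (3, 24), (3, 26), (3, 29), (3, 31)]
Unfold 5 (reflect across h@2): 64 holes -> [(0, 0), (0, 2), (0, 5), (0, 7), (0, 8), (0, 10), (0, 13), (0, 15), (0, 16), (0, 18), (0, 21), (0, 23), (0, 24), (0, 26), (0, 29), (0, 31), (1, 0), (1, 2), (1, 5), (1, 7), (1, 8), (1, 10), (1, 13), (1, 15), (1, 16), (1, 18), (1, 21), (1, 23), (1, 24), (1, 26), (1, 29), (1, 31), (2, 0), (2, 2), (2, 5), (2, 7), (2, 8), (2, 10), (2, 13), (2, 15), (2, 16), (2, 18), (2, 21), (2, 23), (2, 24), (2, 26), (2, 29), (2, 31), (3, 0), (3, 2), (3, 5), (3, 7), (3, 8), (3, 10), (3, 13), (3, 15), (3, 16), (3, 18), (3, 21), (3, 23), (3, 24), (3, 26), (3, 29), (3, 31)]
Holes: [(0, 0), (0, 2), (0, 5), (0, 7), (0, 8), (0, 10), (0, 13), (0, 15), (0, 16), (0, 18), (0, 21), (0, 23), (0, 24), (0, 26), (0, 29), (0, 31), (1, 0), (1, 2), (1, 5), (1, 7), (1, 8), (1, 10), (1, 13), (1, 15), (1, 16), (1, 18), (1, 21), (1, 23), (1, 24), (1, 26), (1, 29), (1, 31), (2, 0), (2, 2), (2, 5), (2, 7), (2, 8), (2, 10), (2, 13), (2, 15), (2, 16), (2, 18), (2, 21), (2, 23), (2, 24), (2, 26), (2, 29), (2, 31), (3, 0), (3, 2), (3, 5), (3, 7), (3, 8), (3, 10), (3, 13), (3, 15), (3, 16), (3, 18), (3, 21), (3, 23), (3, 24), (3, 26), (3, 29), (3, 31)]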